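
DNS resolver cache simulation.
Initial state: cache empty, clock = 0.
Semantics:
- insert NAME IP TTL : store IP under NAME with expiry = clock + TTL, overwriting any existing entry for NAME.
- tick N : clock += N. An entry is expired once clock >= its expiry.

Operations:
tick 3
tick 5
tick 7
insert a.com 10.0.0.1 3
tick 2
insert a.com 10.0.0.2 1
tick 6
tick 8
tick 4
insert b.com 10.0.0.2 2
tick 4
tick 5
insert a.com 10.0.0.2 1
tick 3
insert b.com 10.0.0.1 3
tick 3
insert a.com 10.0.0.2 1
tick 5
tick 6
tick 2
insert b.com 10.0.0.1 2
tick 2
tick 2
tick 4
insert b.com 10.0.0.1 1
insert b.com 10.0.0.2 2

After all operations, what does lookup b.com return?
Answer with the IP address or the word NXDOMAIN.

Answer: 10.0.0.2

Derivation:
Op 1: tick 3 -> clock=3.
Op 2: tick 5 -> clock=8.
Op 3: tick 7 -> clock=15.
Op 4: insert a.com -> 10.0.0.1 (expiry=15+3=18). clock=15
Op 5: tick 2 -> clock=17.
Op 6: insert a.com -> 10.0.0.2 (expiry=17+1=18). clock=17
Op 7: tick 6 -> clock=23. purged={a.com}
Op 8: tick 8 -> clock=31.
Op 9: tick 4 -> clock=35.
Op 10: insert b.com -> 10.0.0.2 (expiry=35+2=37). clock=35
Op 11: tick 4 -> clock=39. purged={b.com}
Op 12: tick 5 -> clock=44.
Op 13: insert a.com -> 10.0.0.2 (expiry=44+1=45). clock=44
Op 14: tick 3 -> clock=47. purged={a.com}
Op 15: insert b.com -> 10.0.0.1 (expiry=47+3=50). clock=47
Op 16: tick 3 -> clock=50. purged={b.com}
Op 17: insert a.com -> 10.0.0.2 (expiry=50+1=51). clock=50
Op 18: tick 5 -> clock=55. purged={a.com}
Op 19: tick 6 -> clock=61.
Op 20: tick 2 -> clock=63.
Op 21: insert b.com -> 10.0.0.1 (expiry=63+2=65). clock=63
Op 22: tick 2 -> clock=65. purged={b.com}
Op 23: tick 2 -> clock=67.
Op 24: tick 4 -> clock=71.
Op 25: insert b.com -> 10.0.0.1 (expiry=71+1=72). clock=71
Op 26: insert b.com -> 10.0.0.2 (expiry=71+2=73). clock=71
lookup b.com: present, ip=10.0.0.2 expiry=73 > clock=71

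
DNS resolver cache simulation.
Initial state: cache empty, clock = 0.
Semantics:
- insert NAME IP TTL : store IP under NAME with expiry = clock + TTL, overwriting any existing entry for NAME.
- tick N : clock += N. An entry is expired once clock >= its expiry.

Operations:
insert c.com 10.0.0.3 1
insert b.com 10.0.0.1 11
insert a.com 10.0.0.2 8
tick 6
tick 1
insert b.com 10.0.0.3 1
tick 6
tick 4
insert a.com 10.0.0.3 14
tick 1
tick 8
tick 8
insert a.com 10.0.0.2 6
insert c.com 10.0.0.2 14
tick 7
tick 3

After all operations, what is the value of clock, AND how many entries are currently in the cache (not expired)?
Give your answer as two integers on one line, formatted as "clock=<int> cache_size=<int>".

Op 1: insert c.com -> 10.0.0.3 (expiry=0+1=1). clock=0
Op 2: insert b.com -> 10.0.0.1 (expiry=0+11=11). clock=0
Op 3: insert a.com -> 10.0.0.2 (expiry=0+8=8). clock=0
Op 4: tick 6 -> clock=6. purged={c.com}
Op 5: tick 1 -> clock=7.
Op 6: insert b.com -> 10.0.0.3 (expiry=7+1=8). clock=7
Op 7: tick 6 -> clock=13. purged={a.com,b.com}
Op 8: tick 4 -> clock=17.
Op 9: insert a.com -> 10.0.0.3 (expiry=17+14=31). clock=17
Op 10: tick 1 -> clock=18.
Op 11: tick 8 -> clock=26.
Op 12: tick 8 -> clock=34. purged={a.com}
Op 13: insert a.com -> 10.0.0.2 (expiry=34+6=40). clock=34
Op 14: insert c.com -> 10.0.0.2 (expiry=34+14=48). clock=34
Op 15: tick 7 -> clock=41. purged={a.com}
Op 16: tick 3 -> clock=44.
Final clock = 44
Final cache (unexpired): {c.com} -> size=1

Answer: clock=44 cache_size=1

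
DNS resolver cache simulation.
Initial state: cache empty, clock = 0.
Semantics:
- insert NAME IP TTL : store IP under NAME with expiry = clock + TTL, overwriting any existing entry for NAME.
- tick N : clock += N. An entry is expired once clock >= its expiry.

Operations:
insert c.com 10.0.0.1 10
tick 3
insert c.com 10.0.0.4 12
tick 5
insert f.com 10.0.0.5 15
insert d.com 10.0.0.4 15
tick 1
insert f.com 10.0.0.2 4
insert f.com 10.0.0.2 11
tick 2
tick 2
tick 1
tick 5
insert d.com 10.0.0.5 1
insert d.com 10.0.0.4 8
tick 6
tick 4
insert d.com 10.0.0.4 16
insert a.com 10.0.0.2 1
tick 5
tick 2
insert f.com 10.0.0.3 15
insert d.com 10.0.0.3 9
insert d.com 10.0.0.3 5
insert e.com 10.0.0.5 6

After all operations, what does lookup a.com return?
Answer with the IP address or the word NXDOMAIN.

Answer: NXDOMAIN

Derivation:
Op 1: insert c.com -> 10.0.0.1 (expiry=0+10=10). clock=0
Op 2: tick 3 -> clock=3.
Op 3: insert c.com -> 10.0.0.4 (expiry=3+12=15). clock=3
Op 4: tick 5 -> clock=8.
Op 5: insert f.com -> 10.0.0.5 (expiry=8+15=23). clock=8
Op 6: insert d.com -> 10.0.0.4 (expiry=8+15=23). clock=8
Op 7: tick 1 -> clock=9.
Op 8: insert f.com -> 10.0.0.2 (expiry=9+4=13). clock=9
Op 9: insert f.com -> 10.0.0.2 (expiry=9+11=20). clock=9
Op 10: tick 2 -> clock=11.
Op 11: tick 2 -> clock=13.
Op 12: tick 1 -> clock=14.
Op 13: tick 5 -> clock=19. purged={c.com}
Op 14: insert d.com -> 10.0.0.5 (expiry=19+1=20). clock=19
Op 15: insert d.com -> 10.0.0.4 (expiry=19+8=27). clock=19
Op 16: tick 6 -> clock=25. purged={f.com}
Op 17: tick 4 -> clock=29. purged={d.com}
Op 18: insert d.com -> 10.0.0.4 (expiry=29+16=45). clock=29
Op 19: insert a.com -> 10.0.0.2 (expiry=29+1=30). clock=29
Op 20: tick 5 -> clock=34. purged={a.com}
Op 21: tick 2 -> clock=36.
Op 22: insert f.com -> 10.0.0.3 (expiry=36+15=51). clock=36
Op 23: insert d.com -> 10.0.0.3 (expiry=36+9=45). clock=36
Op 24: insert d.com -> 10.0.0.3 (expiry=36+5=41). clock=36
Op 25: insert e.com -> 10.0.0.5 (expiry=36+6=42). clock=36
lookup a.com: not in cache (expired or never inserted)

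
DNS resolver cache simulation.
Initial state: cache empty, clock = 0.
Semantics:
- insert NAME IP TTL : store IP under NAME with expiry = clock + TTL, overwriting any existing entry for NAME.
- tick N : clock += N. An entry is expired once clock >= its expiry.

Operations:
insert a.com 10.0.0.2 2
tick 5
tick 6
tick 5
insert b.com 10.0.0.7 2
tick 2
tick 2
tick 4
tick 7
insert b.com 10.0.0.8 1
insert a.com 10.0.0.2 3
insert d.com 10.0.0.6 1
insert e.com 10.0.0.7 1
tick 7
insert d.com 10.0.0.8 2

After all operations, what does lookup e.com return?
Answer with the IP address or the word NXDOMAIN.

Op 1: insert a.com -> 10.0.0.2 (expiry=0+2=2). clock=0
Op 2: tick 5 -> clock=5. purged={a.com}
Op 3: tick 6 -> clock=11.
Op 4: tick 5 -> clock=16.
Op 5: insert b.com -> 10.0.0.7 (expiry=16+2=18). clock=16
Op 6: tick 2 -> clock=18. purged={b.com}
Op 7: tick 2 -> clock=20.
Op 8: tick 4 -> clock=24.
Op 9: tick 7 -> clock=31.
Op 10: insert b.com -> 10.0.0.8 (expiry=31+1=32). clock=31
Op 11: insert a.com -> 10.0.0.2 (expiry=31+3=34). clock=31
Op 12: insert d.com -> 10.0.0.6 (expiry=31+1=32). clock=31
Op 13: insert e.com -> 10.0.0.7 (expiry=31+1=32). clock=31
Op 14: tick 7 -> clock=38. purged={a.com,b.com,d.com,e.com}
Op 15: insert d.com -> 10.0.0.8 (expiry=38+2=40). clock=38
lookup e.com: not in cache (expired or never inserted)

Answer: NXDOMAIN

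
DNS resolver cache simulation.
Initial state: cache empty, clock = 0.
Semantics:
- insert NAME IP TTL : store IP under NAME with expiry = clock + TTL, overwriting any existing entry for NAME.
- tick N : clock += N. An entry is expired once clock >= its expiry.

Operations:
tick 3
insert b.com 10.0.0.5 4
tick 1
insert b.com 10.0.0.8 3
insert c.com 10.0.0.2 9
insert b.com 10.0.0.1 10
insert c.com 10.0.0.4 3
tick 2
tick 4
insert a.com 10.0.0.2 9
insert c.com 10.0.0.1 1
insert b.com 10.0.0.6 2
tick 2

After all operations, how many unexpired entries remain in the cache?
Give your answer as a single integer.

Op 1: tick 3 -> clock=3.
Op 2: insert b.com -> 10.0.0.5 (expiry=3+4=7). clock=3
Op 3: tick 1 -> clock=4.
Op 4: insert b.com -> 10.0.0.8 (expiry=4+3=7). clock=4
Op 5: insert c.com -> 10.0.0.2 (expiry=4+9=13). clock=4
Op 6: insert b.com -> 10.0.0.1 (expiry=4+10=14). clock=4
Op 7: insert c.com -> 10.0.0.4 (expiry=4+3=7). clock=4
Op 8: tick 2 -> clock=6.
Op 9: tick 4 -> clock=10. purged={c.com}
Op 10: insert a.com -> 10.0.0.2 (expiry=10+9=19). clock=10
Op 11: insert c.com -> 10.0.0.1 (expiry=10+1=11). clock=10
Op 12: insert b.com -> 10.0.0.6 (expiry=10+2=12). clock=10
Op 13: tick 2 -> clock=12. purged={b.com,c.com}
Final cache (unexpired): {a.com} -> size=1

Answer: 1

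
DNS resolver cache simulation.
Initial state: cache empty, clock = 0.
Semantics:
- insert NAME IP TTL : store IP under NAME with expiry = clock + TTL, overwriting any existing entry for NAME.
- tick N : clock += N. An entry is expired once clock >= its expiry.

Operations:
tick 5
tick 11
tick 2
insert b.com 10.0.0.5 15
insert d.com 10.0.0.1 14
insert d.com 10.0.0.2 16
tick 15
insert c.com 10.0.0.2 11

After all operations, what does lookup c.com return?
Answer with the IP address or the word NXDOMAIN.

Answer: 10.0.0.2

Derivation:
Op 1: tick 5 -> clock=5.
Op 2: tick 11 -> clock=16.
Op 3: tick 2 -> clock=18.
Op 4: insert b.com -> 10.0.0.5 (expiry=18+15=33). clock=18
Op 5: insert d.com -> 10.0.0.1 (expiry=18+14=32). clock=18
Op 6: insert d.com -> 10.0.0.2 (expiry=18+16=34). clock=18
Op 7: tick 15 -> clock=33. purged={b.com}
Op 8: insert c.com -> 10.0.0.2 (expiry=33+11=44). clock=33
lookup c.com: present, ip=10.0.0.2 expiry=44 > clock=33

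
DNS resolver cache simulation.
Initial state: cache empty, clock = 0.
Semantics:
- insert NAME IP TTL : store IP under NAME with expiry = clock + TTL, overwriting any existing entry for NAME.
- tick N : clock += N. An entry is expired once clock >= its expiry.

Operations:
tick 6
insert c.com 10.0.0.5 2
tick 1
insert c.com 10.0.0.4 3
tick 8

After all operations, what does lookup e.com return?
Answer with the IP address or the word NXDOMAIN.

Answer: NXDOMAIN

Derivation:
Op 1: tick 6 -> clock=6.
Op 2: insert c.com -> 10.0.0.5 (expiry=6+2=8). clock=6
Op 3: tick 1 -> clock=7.
Op 4: insert c.com -> 10.0.0.4 (expiry=7+3=10). clock=7
Op 5: tick 8 -> clock=15. purged={c.com}
lookup e.com: not in cache (expired or never inserted)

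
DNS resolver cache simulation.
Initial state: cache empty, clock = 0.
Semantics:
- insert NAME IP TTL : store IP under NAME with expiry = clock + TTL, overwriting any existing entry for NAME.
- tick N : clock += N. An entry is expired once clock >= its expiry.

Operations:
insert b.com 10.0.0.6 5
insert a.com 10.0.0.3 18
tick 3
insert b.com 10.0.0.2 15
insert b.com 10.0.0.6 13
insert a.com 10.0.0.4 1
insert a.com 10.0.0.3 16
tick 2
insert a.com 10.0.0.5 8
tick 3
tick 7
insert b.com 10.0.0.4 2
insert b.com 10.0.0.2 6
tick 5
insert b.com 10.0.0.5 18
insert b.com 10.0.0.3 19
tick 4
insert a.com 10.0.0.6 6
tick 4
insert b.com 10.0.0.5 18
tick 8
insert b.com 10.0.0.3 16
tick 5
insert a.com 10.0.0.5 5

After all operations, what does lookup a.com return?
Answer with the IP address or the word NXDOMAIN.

Answer: 10.0.0.5

Derivation:
Op 1: insert b.com -> 10.0.0.6 (expiry=0+5=5). clock=0
Op 2: insert a.com -> 10.0.0.3 (expiry=0+18=18). clock=0
Op 3: tick 3 -> clock=3.
Op 4: insert b.com -> 10.0.0.2 (expiry=3+15=18). clock=3
Op 5: insert b.com -> 10.0.0.6 (expiry=3+13=16). clock=3
Op 6: insert a.com -> 10.0.0.4 (expiry=3+1=4). clock=3
Op 7: insert a.com -> 10.0.0.3 (expiry=3+16=19). clock=3
Op 8: tick 2 -> clock=5.
Op 9: insert a.com -> 10.0.0.5 (expiry=5+8=13). clock=5
Op 10: tick 3 -> clock=8.
Op 11: tick 7 -> clock=15. purged={a.com}
Op 12: insert b.com -> 10.0.0.4 (expiry=15+2=17). clock=15
Op 13: insert b.com -> 10.0.0.2 (expiry=15+6=21). clock=15
Op 14: tick 5 -> clock=20.
Op 15: insert b.com -> 10.0.0.5 (expiry=20+18=38). clock=20
Op 16: insert b.com -> 10.0.0.3 (expiry=20+19=39). clock=20
Op 17: tick 4 -> clock=24.
Op 18: insert a.com -> 10.0.0.6 (expiry=24+6=30). clock=24
Op 19: tick 4 -> clock=28.
Op 20: insert b.com -> 10.0.0.5 (expiry=28+18=46). clock=28
Op 21: tick 8 -> clock=36. purged={a.com}
Op 22: insert b.com -> 10.0.0.3 (expiry=36+16=52). clock=36
Op 23: tick 5 -> clock=41.
Op 24: insert a.com -> 10.0.0.5 (expiry=41+5=46). clock=41
lookup a.com: present, ip=10.0.0.5 expiry=46 > clock=41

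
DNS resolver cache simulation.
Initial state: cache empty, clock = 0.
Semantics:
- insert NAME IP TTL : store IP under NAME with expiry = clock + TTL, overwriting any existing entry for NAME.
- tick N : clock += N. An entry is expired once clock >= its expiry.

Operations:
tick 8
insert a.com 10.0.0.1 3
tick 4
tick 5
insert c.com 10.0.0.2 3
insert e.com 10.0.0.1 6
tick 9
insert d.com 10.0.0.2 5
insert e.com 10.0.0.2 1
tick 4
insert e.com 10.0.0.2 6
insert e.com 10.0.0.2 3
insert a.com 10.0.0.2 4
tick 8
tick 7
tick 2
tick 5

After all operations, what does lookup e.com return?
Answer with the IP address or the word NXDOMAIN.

Op 1: tick 8 -> clock=8.
Op 2: insert a.com -> 10.0.0.1 (expiry=8+3=11). clock=8
Op 3: tick 4 -> clock=12. purged={a.com}
Op 4: tick 5 -> clock=17.
Op 5: insert c.com -> 10.0.0.2 (expiry=17+3=20). clock=17
Op 6: insert e.com -> 10.0.0.1 (expiry=17+6=23). clock=17
Op 7: tick 9 -> clock=26. purged={c.com,e.com}
Op 8: insert d.com -> 10.0.0.2 (expiry=26+5=31). clock=26
Op 9: insert e.com -> 10.0.0.2 (expiry=26+1=27). clock=26
Op 10: tick 4 -> clock=30. purged={e.com}
Op 11: insert e.com -> 10.0.0.2 (expiry=30+6=36). clock=30
Op 12: insert e.com -> 10.0.0.2 (expiry=30+3=33). clock=30
Op 13: insert a.com -> 10.0.0.2 (expiry=30+4=34). clock=30
Op 14: tick 8 -> clock=38. purged={a.com,d.com,e.com}
Op 15: tick 7 -> clock=45.
Op 16: tick 2 -> clock=47.
Op 17: tick 5 -> clock=52.
lookup e.com: not in cache (expired or never inserted)

Answer: NXDOMAIN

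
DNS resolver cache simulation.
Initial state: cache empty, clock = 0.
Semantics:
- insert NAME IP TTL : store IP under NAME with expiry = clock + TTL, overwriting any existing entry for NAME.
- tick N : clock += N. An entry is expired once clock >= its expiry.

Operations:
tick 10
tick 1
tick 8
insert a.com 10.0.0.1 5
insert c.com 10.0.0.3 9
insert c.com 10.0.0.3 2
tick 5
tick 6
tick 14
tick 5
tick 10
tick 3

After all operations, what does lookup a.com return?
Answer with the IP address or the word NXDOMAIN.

Op 1: tick 10 -> clock=10.
Op 2: tick 1 -> clock=11.
Op 3: tick 8 -> clock=19.
Op 4: insert a.com -> 10.0.0.1 (expiry=19+5=24). clock=19
Op 5: insert c.com -> 10.0.0.3 (expiry=19+9=28). clock=19
Op 6: insert c.com -> 10.0.0.3 (expiry=19+2=21). clock=19
Op 7: tick 5 -> clock=24. purged={a.com,c.com}
Op 8: tick 6 -> clock=30.
Op 9: tick 14 -> clock=44.
Op 10: tick 5 -> clock=49.
Op 11: tick 10 -> clock=59.
Op 12: tick 3 -> clock=62.
lookup a.com: not in cache (expired or never inserted)

Answer: NXDOMAIN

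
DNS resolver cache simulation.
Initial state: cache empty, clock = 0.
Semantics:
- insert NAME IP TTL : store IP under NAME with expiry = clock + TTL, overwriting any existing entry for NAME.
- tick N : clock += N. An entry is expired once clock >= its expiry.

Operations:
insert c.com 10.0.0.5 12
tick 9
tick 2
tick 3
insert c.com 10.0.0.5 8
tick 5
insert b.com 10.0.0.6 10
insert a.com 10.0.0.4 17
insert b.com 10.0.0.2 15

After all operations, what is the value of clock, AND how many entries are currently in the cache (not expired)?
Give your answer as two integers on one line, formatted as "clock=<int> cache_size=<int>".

Answer: clock=19 cache_size=3

Derivation:
Op 1: insert c.com -> 10.0.0.5 (expiry=0+12=12). clock=0
Op 2: tick 9 -> clock=9.
Op 3: tick 2 -> clock=11.
Op 4: tick 3 -> clock=14. purged={c.com}
Op 5: insert c.com -> 10.0.0.5 (expiry=14+8=22). clock=14
Op 6: tick 5 -> clock=19.
Op 7: insert b.com -> 10.0.0.6 (expiry=19+10=29). clock=19
Op 8: insert a.com -> 10.0.0.4 (expiry=19+17=36). clock=19
Op 9: insert b.com -> 10.0.0.2 (expiry=19+15=34). clock=19
Final clock = 19
Final cache (unexpired): {a.com,b.com,c.com} -> size=3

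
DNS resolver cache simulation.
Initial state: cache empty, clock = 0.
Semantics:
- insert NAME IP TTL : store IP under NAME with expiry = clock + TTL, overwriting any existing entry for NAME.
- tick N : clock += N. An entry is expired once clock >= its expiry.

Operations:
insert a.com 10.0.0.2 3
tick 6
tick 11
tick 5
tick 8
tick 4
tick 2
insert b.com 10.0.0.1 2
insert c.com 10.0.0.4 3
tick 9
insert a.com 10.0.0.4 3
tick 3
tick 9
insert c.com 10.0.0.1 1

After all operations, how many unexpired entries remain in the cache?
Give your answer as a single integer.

Answer: 1

Derivation:
Op 1: insert a.com -> 10.0.0.2 (expiry=0+3=3). clock=0
Op 2: tick 6 -> clock=6. purged={a.com}
Op 3: tick 11 -> clock=17.
Op 4: tick 5 -> clock=22.
Op 5: tick 8 -> clock=30.
Op 6: tick 4 -> clock=34.
Op 7: tick 2 -> clock=36.
Op 8: insert b.com -> 10.0.0.1 (expiry=36+2=38). clock=36
Op 9: insert c.com -> 10.0.0.4 (expiry=36+3=39). clock=36
Op 10: tick 9 -> clock=45. purged={b.com,c.com}
Op 11: insert a.com -> 10.0.0.4 (expiry=45+3=48). clock=45
Op 12: tick 3 -> clock=48. purged={a.com}
Op 13: tick 9 -> clock=57.
Op 14: insert c.com -> 10.0.0.1 (expiry=57+1=58). clock=57
Final cache (unexpired): {c.com} -> size=1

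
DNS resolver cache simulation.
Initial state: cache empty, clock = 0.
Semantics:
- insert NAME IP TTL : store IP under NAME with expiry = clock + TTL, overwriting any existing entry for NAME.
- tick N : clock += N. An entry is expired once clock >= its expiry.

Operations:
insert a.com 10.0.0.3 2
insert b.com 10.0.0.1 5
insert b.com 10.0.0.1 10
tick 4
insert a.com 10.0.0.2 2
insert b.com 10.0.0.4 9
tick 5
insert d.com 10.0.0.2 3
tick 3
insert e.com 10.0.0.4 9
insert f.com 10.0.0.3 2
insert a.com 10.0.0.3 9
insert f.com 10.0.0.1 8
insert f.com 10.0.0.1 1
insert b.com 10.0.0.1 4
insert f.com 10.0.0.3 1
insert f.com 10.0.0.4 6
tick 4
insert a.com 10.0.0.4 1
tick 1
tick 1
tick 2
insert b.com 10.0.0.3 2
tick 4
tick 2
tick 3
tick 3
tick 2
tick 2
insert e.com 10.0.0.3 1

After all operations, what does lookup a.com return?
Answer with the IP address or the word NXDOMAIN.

Op 1: insert a.com -> 10.0.0.3 (expiry=0+2=2). clock=0
Op 2: insert b.com -> 10.0.0.1 (expiry=0+5=5). clock=0
Op 3: insert b.com -> 10.0.0.1 (expiry=0+10=10). clock=0
Op 4: tick 4 -> clock=4. purged={a.com}
Op 5: insert a.com -> 10.0.0.2 (expiry=4+2=6). clock=4
Op 6: insert b.com -> 10.0.0.4 (expiry=4+9=13). clock=4
Op 7: tick 5 -> clock=9. purged={a.com}
Op 8: insert d.com -> 10.0.0.2 (expiry=9+3=12). clock=9
Op 9: tick 3 -> clock=12. purged={d.com}
Op 10: insert e.com -> 10.0.0.4 (expiry=12+9=21). clock=12
Op 11: insert f.com -> 10.0.0.3 (expiry=12+2=14). clock=12
Op 12: insert a.com -> 10.0.0.3 (expiry=12+9=21). clock=12
Op 13: insert f.com -> 10.0.0.1 (expiry=12+8=20). clock=12
Op 14: insert f.com -> 10.0.0.1 (expiry=12+1=13). clock=12
Op 15: insert b.com -> 10.0.0.1 (expiry=12+4=16). clock=12
Op 16: insert f.com -> 10.0.0.3 (expiry=12+1=13). clock=12
Op 17: insert f.com -> 10.0.0.4 (expiry=12+6=18). clock=12
Op 18: tick 4 -> clock=16. purged={b.com}
Op 19: insert a.com -> 10.0.0.4 (expiry=16+1=17). clock=16
Op 20: tick 1 -> clock=17. purged={a.com}
Op 21: tick 1 -> clock=18. purged={f.com}
Op 22: tick 2 -> clock=20.
Op 23: insert b.com -> 10.0.0.3 (expiry=20+2=22). clock=20
Op 24: tick 4 -> clock=24. purged={b.com,e.com}
Op 25: tick 2 -> clock=26.
Op 26: tick 3 -> clock=29.
Op 27: tick 3 -> clock=32.
Op 28: tick 2 -> clock=34.
Op 29: tick 2 -> clock=36.
Op 30: insert e.com -> 10.0.0.3 (expiry=36+1=37). clock=36
lookup a.com: not in cache (expired or never inserted)

Answer: NXDOMAIN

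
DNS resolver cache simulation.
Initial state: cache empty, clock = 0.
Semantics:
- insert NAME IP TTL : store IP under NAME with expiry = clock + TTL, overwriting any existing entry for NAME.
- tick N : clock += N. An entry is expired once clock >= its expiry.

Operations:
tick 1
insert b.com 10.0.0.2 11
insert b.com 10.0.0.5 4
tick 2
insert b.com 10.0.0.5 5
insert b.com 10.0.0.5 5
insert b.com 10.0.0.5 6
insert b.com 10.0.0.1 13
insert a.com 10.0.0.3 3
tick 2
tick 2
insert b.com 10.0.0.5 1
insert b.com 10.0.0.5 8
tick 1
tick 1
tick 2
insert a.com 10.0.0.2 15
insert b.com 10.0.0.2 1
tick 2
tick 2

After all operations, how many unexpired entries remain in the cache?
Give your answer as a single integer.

Answer: 1

Derivation:
Op 1: tick 1 -> clock=1.
Op 2: insert b.com -> 10.0.0.2 (expiry=1+11=12). clock=1
Op 3: insert b.com -> 10.0.0.5 (expiry=1+4=5). clock=1
Op 4: tick 2 -> clock=3.
Op 5: insert b.com -> 10.0.0.5 (expiry=3+5=8). clock=3
Op 6: insert b.com -> 10.0.0.5 (expiry=3+5=8). clock=3
Op 7: insert b.com -> 10.0.0.5 (expiry=3+6=9). clock=3
Op 8: insert b.com -> 10.0.0.1 (expiry=3+13=16). clock=3
Op 9: insert a.com -> 10.0.0.3 (expiry=3+3=6). clock=3
Op 10: tick 2 -> clock=5.
Op 11: tick 2 -> clock=7. purged={a.com}
Op 12: insert b.com -> 10.0.0.5 (expiry=7+1=8). clock=7
Op 13: insert b.com -> 10.0.0.5 (expiry=7+8=15). clock=7
Op 14: tick 1 -> clock=8.
Op 15: tick 1 -> clock=9.
Op 16: tick 2 -> clock=11.
Op 17: insert a.com -> 10.0.0.2 (expiry=11+15=26). clock=11
Op 18: insert b.com -> 10.0.0.2 (expiry=11+1=12). clock=11
Op 19: tick 2 -> clock=13. purged={b.com}
Op 20: tick 2 -> clock=15.
Final cache (unexpired): {a.com} -> size=1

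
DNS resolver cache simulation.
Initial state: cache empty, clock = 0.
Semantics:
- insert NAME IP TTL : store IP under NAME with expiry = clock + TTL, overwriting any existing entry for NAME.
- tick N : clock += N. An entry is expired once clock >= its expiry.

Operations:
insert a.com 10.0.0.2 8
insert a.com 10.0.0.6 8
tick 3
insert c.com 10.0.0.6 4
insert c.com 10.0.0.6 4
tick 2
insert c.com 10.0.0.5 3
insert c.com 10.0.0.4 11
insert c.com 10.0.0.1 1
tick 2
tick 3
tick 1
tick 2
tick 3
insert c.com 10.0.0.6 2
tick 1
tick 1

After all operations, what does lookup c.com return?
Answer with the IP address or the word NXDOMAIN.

Answer: NXDOMAIN

Derivation:
Op 1: insert a.com -> 10.0.0.2 (expiry=0+8=8). clock=0
Op 2: insert a.com -> 10.0.0.6 (expiry=0+8=8). clock=0
Op 3: tick 3 -> clock=3.
Op 4: insert c.com -> 10.0.0.6 (expiry=3+4=7). clock=3
Op 5: insert c.com -> 10.0.0.6 (expiry=3+4=7). clock=3
Op 6: tick 2 -> clock=5.
Op 7: insert c.com -> 10.0.0.5 (expiry=5+3=8). clock=5
Op 8: insert c.com -> 10.0.0.4 (expiry=5+11=16). clock=5
Op 9: insert c.com -> 10.0.0.1 (expiry=5+1=6). clock=5
Op 10: tick 2 -> clock=7. purged={c.com}
Op 11: tick 3 -> clock=10. purged={a.com}
Op 12: tick 1 -> clock=11.
Op 13: tick 2 -> clock=13.
Op 14: tick 3 -> clock=16.
Op 15: insert c.com -> 10.0.0.6 (expiry=16+2=18). clock=16
Op 16: tick 1 -> clock=17.
Op 17: tick 1 -> clock=18. purged={c.com}
lookup c.com: not in cache (expired or never inserted)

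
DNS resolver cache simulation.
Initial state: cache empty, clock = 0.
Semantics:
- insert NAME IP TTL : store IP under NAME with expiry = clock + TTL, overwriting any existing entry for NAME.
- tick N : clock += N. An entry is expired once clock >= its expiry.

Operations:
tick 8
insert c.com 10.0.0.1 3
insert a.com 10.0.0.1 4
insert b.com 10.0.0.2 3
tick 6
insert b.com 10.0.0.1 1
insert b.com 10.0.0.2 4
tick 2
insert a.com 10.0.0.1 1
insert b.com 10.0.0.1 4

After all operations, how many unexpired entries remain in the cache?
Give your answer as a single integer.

Answer: 2

Derivation:
Op 1: tick 8 -> clock=8.
Op 2: insert c.com -> 10.0.0.1 (expiry=8+3=11). clock=8
Op 3: insert a.com -> 10.0.0.1 (expiry=8+4=12). clock=8
Op 4: insert b.com -> 10.0.0.2 (expiry=8+3=11). clock=8
Op 5: tick 6 -> clock=14. purged={a.com,b.com,c.com}
Op 6: insert b.com -> 10.0.0.1 (expiry=14+1=15). clock=14
Op 7: insert b.com -> 10.0.0.2 (expiry=14+4=18). clock=14
Op 8: tick 2 -> clock=16.
Op 9: insert a.com -> 10.0.0.1 (expiry=16+1=17). clock=16
Op 10: insert b.com -> 10.0.0.1 (expiry=16+4=20). clock=16
Final cache (unexpired): {a.com,b.com} -> size=2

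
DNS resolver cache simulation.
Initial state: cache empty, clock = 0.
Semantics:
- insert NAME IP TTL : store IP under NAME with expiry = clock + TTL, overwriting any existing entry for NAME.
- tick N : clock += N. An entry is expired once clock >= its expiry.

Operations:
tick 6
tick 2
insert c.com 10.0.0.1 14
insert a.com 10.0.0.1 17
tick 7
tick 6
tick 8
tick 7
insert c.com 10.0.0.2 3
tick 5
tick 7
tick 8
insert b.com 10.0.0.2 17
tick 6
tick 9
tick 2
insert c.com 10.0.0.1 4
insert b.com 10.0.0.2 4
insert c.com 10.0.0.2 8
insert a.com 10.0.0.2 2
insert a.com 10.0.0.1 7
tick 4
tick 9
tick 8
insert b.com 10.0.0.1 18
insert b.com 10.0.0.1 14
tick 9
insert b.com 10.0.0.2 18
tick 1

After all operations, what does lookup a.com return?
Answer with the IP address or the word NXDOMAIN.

Answer: NXDOMAIN

Derivation:
Op 1: tick 6 -> clock=6.
Op 2: tick 2 -> clock=8.
Op 3: insert c.com -> 10.0.0.1 (expiry=8+14=22). clock=8
Op 4: insert a.com -> 10.0.0.1 (expiry=8+17=25). clock=8
Op 5: tick 7 -> clock=15.
Op 6: tick 6 -> clock=21.
Op 7: tick 8 -> clock=29. purged={a.com,c.com}
Op 8: tick 7 -> clock=36.
Op 9: insert c.com -> 10.0.0.2 (expiry=36+3=39). clock=36
Op 10: tick 5 -> clock=41. purged={c.com}
Op 11: tick 7 -> clock=48.
Op 12: tick 8 -> clock=56.
Op 13: insert b.com -> 10.0.0.2 (expiry=56+17=73). clock=56
Op 14: tick 6 -> clock=62.
Op 15: tick 9 -> clock=71.
Op 16: tick 2 -> clock=73. purged={b.com}
Op 17: insert c.com -> 10.0.0.1 (expiry=73+4=77). clock=73
Op 18: insert b.com -> 10.0.0.2 (expiry=73+4=77). clock=73
Op 19: insert c.com -> 10.0.0.2 (expiry=73+8=81). clock=73
Op 20: insert a.com -> 10.0.0.2 (expiry=73+2=75). clock=73
Op 21: insert a.com -> 10.0.0.1 (expiry=73+7=80). clock=73
Op 22: tick 4 -> clock=77. purged={b.com}
Op 23: tick 9 -> clock=86. purged={a.com,c.com}
Op 24: tick 8 -> clock=94.
Op 25: insert b.com -> 10.0.0.1 (expiry=94+18=112). clock=94
Op 26: insert b.com -> 10.0.0.1 (expiry=94+14=108). clock=94
Op 27: tick 9 -> clock=103.
Op 28: insert b.com -> 10.0.0.2 (expiry=103+18=121). clock=103
Op 29: tick 1 -> clock=104.
lookup a.com: not in cache (expired or never inserted)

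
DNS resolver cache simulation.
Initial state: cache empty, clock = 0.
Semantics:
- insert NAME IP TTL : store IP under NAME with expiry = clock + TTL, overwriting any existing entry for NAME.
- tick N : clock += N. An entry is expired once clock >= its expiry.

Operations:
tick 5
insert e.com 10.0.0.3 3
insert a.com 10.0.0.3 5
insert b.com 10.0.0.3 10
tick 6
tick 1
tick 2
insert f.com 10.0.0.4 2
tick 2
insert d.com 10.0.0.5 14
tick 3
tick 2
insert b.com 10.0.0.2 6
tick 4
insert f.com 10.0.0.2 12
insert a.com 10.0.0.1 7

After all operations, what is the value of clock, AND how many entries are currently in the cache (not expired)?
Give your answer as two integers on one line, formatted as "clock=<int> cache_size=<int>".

Op 1: tick 5 -> clock=5.
Op 2: insert e.com -> 10.0.0.3 (expiry=5+3=8). clock=5
Op 3: insert a.com -> 10.0.0.3 (expiry=5+5=10). clock=5
Op 4: insert b.com -> 10.0.0.3 (expiry=5+10=15). clock=5
Op 5: tick 6 -> clock=11. purged={a.com,e.com}
Op 6: tick 1 -> clock=12.
Op 7: tick 2 -> clock=14.
Op 8: insert f.com -> 10.0.0.4 (expiry=14+2=16). clock=14
Op 9: tick 2 -> clock=16. purged={b.com,f.com}
Op 10: insert d.com -> 10.0.0.5 (expiry=16+14=30). clock=16
Op 11: tick 3 -> clock=19.
Op 12: tick 2 -> clock=21.
Op 13: insert b.com -> 10.0.0.2 (expiry=21+6=27). clock=21
Op 14: tick 4 -> clock=25.
Op 15: insert f.com -> 10.0.0.2 (expiry=25+12=37). clock=25
Op 16: insert a.com -> 10.0.0.1 (expiry=25+7=32). clock=25
Final clock = 25
Final cache (unexpired): {a.com,b.com,d.com,f.com} -> size=4

Answer: clock=25 cache_size=4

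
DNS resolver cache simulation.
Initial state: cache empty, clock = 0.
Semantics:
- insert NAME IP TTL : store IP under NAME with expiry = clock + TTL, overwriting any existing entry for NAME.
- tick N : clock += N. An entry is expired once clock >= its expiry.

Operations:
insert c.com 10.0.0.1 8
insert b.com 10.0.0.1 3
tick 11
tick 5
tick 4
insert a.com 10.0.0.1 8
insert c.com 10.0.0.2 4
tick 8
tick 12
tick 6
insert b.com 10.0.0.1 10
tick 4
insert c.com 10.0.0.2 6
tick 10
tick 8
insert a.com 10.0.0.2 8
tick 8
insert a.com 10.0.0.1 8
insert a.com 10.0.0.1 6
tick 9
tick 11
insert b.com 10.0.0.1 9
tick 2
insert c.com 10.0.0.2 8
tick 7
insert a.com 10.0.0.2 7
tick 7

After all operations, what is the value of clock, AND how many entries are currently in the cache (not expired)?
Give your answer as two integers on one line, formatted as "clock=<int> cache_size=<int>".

Op 1: insert c.com -> 10.0.0.1 (expiry=0+8=8). clock=0
Op 2: insert b.com -> 10.0.0.1 (expiry=0+3=3). clock=0
Op 3: tick 11 -> clock=11. purged={b.com,c.com}
Op 4: tick 5 -> clock=16.
Op 5: tick 4 -> clock=20.
Op 6: insert a.com -> 10.0.0.1 (expiry=20+8=28). clock=20
Op 7: insert c.com -> 10.0.0.2 (expiry=20+4=24). clock=20
Op 8: tick 8 -> clock=28. purged={a.com,c.com}
Op 9: tick 12 -> clock=40.
Op 10: tick 6 -> clock=46.
Op 11: insert b.com -> 10.0.0.1 (expiry=46+10=56). clock=46
Op 12: tick 4 -> clock=50.
Op 13: insert c.com -> 10.0.0.2 (expiry=50+6=56). clock=50
Op 14: tick 10 -> clock=60. purged={b.com,c.com}
Op 15: tick 8 -> clock=68.
Op 16: insert a.com -> 10.0.0.2 (expiry=68+8=76). clock=68
Op 17: tick 8 -> clock=76. purged={a.com}
Op 18: insert a.com -> 10.0.0.1 (expiry=76+8=84). clock=76
Op 19: insert a.com -> 10.0.0.1 (expiry=76+6=82). clock=76
Op 20: tick 9 -> clock=85. purged={a.com}
Op 21: tick 11 -> clock=96.
Op 22: insert b.com -> 10.0.0.1 (expiry=96+9=105). clock=96
Op 23: tick 2 -> clock=98.
Op 24: insert c.com -> 10.0.0.2 (expiry=98+8=106). clock=98
Op 25: tick 7 -> clock=105. purged={b.com}
Op 26: insert a.com -> 10.0.0.2 (expiry=105+7=112). clock=105
Op 27: tick 7 -> clock=112. purged={a.com,c.com}
Final clock = 112
Final cache (unexpired): {} -> size=0

Answer: clock=112 cache_size=0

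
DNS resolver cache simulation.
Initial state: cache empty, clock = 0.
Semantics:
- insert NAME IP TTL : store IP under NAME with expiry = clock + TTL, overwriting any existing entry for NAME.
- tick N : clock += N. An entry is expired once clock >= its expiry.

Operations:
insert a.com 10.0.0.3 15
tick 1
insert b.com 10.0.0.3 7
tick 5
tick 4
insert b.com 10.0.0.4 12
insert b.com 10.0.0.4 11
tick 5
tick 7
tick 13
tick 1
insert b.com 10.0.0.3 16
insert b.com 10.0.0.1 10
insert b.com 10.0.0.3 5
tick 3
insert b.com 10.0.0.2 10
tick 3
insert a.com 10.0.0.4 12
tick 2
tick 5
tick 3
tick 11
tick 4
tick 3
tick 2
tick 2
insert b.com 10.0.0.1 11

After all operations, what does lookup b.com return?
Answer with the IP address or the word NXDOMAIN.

Op 1: insert a.com -> 10.0.0.3 (expiry=0+15=15). clock=0
Op 2: tick 1 -> clock=1.
Op 3: insert b.com -> 10.0.0.3 (expiry=1+7=8). clock=1
Op 4: tick 5 -> clock=6.
Op 5: tick 4 -> clock=10. purged={b.com}
Op 6: insert b.com -> 10.0.0.4 (expiry=10+12=22). clock=10
Op 7: insert b.com -> 10.0.0.4 (expiry=10+11=21). clock=10
Op 8: tick 5 -> clock=15. purged={a.com}
Op 9: tick 7 -> clock=22. purged={b.com}
Op 10: tick 13 -> clock=35.
Op 11: tick 1 -> clock=36.
Op 12: insert b.com -> 10.0.0.3 (expiry=36+16=52). clock=36
Op 13: insert b.com -> 10.0.0.1 (expiry=36+10=46). clock=36
Op 14: insert b.com -> 10.0.0.3 (expiry=36+5=41). clock=36
Op 15: tick 3 -> clock=39.
Op 16: insert b.com -> 10.0.0.2 (expiry=39+10=49). clock=39
Op 17: tick 3 -> clock=42.
Op 18: insert a.com -> 10.0.0.4 (expiry=42+12=54). clock=42
Op 19: tick 2 -> clock=44.
Op 20: tick 5 -> clock=49. purged={b.com}
Op 21: tick 3 -> clock=52.
Op 22: tick 11 -> clock=63. purged={a.com}
Op 23: tick 4 -> clock=67.
Op 24: tick 3 -> clock=70.
Op 25: tick 2 -> clock=72.
Op 26: tick 2 -> clock=74.
Op 27: insert b.com -> 10.0.0.1 (expiry=74+11=85). clock=74
lookup b.com: present, ip=10.0.0.1 expiry=85 > clock=74

Answer: 10.0.0.1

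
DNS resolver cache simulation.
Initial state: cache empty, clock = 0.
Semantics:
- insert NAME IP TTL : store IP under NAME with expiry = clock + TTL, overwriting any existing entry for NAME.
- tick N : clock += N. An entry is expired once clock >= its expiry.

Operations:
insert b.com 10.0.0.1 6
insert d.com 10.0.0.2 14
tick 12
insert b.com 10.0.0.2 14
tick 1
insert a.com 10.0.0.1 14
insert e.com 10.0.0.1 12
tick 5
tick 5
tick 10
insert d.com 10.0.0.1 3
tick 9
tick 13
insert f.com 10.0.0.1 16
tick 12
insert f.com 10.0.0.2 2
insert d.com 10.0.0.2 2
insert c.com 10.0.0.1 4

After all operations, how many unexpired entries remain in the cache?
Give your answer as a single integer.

Op 1: insert b.com -> 10.0.0.1 (expiry=0+6=6). clock=0
Op 2: insert d.com -> 10.0.0.2 (expiry=0+14=14). clock=0
Op 3: tick 12 -> clock=12. purged={b.com}
Op 4: insert b.com -> 10.0.0.2 (expiry=12+14=26). clock=12
Op 5: tick 1 -> clock=13.
Op 6: insert a.com -> 10.0.0.1 (expiry=13+14=27). clock=13
Op 7: insert e.com -> 10.0.0.1 (expiry=13+12=25). clock=13
Op 8: tick 5 -> clock=18. purged={d.com}
Op 9: tick 5 -> clock=23.
Op 10: tick 10 -> clock=33. purged={a.com,b.com,e.com}
Op 11: insert d.com -> 10.0.0.1 (expiry=33+3=36). clock=33
Op 12: tick 9 -> clock=42. purged={d.com}
Op 13: tick 13 -> clock=55.
Op 14: insert f.com -> 10.0.0.1 (expiry=55+16=71). clock=55
Op 15: tick 12 -> clock=67.
Op 16: insert f.com -> 10.0.0.2 (expiry=67+2=69). clock=67
Op 17: insert d.com -> 10.0.0.2 (expiry=67+2=69). clock=67
Op 18: insert c.com -> 10.0.0.1 (expiry=67+4=71). clock=67
Final cache (unexpired): {c.com,d.com,f.com} -> size=3

Answer: 3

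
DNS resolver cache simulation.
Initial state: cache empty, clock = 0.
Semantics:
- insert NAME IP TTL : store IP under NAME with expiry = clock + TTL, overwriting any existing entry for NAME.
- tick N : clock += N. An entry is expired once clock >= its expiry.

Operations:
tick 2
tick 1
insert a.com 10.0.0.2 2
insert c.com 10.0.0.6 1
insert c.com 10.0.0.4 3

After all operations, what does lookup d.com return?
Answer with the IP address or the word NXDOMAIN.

Answer: NXDOMAIN

Derivation:
Op 1: tick 2 -> clock=2.
Op 2: tick 1 -> clock=3.
Op 3: insert a.com -> 10.0.0.2 (expiry=3+2=5). clock=3
Op 4: insert c.com -> 10.0.0.6 (expiry=3+1=4). clock=3
Op 5: insert c.com -> 10.0.0.4 (expiry=3+3=6). clock=3
lookup d.com: not in cache (expired or never inserted)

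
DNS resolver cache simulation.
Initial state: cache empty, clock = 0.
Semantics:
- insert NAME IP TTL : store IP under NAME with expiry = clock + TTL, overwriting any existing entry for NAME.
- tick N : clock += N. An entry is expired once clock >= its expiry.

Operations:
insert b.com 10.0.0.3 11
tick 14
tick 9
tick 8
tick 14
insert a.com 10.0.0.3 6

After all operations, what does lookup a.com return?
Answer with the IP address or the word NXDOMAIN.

Answer: 10.0.0.3

Derivation:
Op 1: insert b.com -> 10.0.0.3 (expiry=0+11=11). clock=0
Op 2: tick 14 -> clock=14. purged={b.com}
Op 3: tick 9 -> clock=23.
Op 4: tick 8 -> clock=31.
Op 5: tick 14 -> clock=45.
Op 6: insert a.com -> 10.0.0.3 (expiry=45+6=51). clock=45
lookup a.com: present, ip=10.0.0.3 expiry=51 > clock=45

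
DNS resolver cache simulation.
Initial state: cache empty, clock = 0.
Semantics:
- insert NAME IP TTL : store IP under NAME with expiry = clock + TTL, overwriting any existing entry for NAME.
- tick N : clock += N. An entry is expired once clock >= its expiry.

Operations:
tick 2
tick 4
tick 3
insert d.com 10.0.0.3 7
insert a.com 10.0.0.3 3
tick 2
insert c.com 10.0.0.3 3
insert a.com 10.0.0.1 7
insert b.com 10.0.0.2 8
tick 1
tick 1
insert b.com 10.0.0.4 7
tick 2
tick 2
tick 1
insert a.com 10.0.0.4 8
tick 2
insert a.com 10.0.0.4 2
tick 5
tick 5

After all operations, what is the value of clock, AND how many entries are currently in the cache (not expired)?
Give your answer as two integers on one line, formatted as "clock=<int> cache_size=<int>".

Op 1: tick 2 -> clock=2.
Op 2: tick 4 -> clock=6.
Op 3: tick 3 -> clock=9.
Op 4: insert d.com -> 10.0.0.3 (expiry=9+7=16). clock=9
Op 5: insert a.com -> 10.0.0.3 (expiry=9+3=12). clock=9
Op 6: tick 2 -> clock=11.
Op 7: insert c.com -> 10.0.0.3 (expiry=11+3=14). clock=11
Op 8: insert a.com -> 10.0.0.1 (expiry=11+7=18). clock=11
Op 9: insert b.com -> 10.0.0.2 (expiry=11+8=19). clock=11
Op 10: tick 1 -> clock=12.
Op 11: tick 1 -> clock=13.
Op 12: insert b.com -> 10.0.0.4 (expiry=13+7=20). clock=13
Op 13: tick 2 -> clock=15. purged={c.com}
Op 14: tick 2 -> clock=17. purged={d.com}
Op 15: tick 1 -> clock=18. purged={a.com}
Op 16: insert a.com -> 10.0.0.4 (expiry=18+8=26). clock=18
Op 17: tick 2 -> clock=20. purged={b.com}
Op 18: insert a.com -> 10.0.0.4 (expiry=20+2=22). clock=20
Op 19: tick 5 -> clock=25. purged={a.com}
Op 20: tick 5 -> clock=30.
Final clock = 30
Final cache (unexpired): {} -> size=0

Answer: clock=30 cache_size=0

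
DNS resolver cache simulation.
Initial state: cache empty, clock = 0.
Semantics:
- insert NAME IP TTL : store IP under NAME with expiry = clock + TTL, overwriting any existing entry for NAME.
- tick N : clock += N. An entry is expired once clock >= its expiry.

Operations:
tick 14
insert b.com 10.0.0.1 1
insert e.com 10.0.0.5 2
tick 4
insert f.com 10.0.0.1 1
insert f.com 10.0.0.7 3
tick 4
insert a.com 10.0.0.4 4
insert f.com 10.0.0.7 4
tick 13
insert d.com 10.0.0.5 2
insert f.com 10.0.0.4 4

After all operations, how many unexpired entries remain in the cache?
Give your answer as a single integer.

Op 1: tick 14 -> clock=14.
Op 2: insert b.com -> 10.0.0.1 (expiry=14+1=15). clock=14
Op 3: insert e.com -> 10.0.0.5 (expiry=14+2=16). clock=14
Op 4: tick 4 -> clock=18. purged={b.com,e.com}
Op 5: insert f.com -> 10.0.0.1 (expiry=18+1=19). clock=18
Op 6: insert f.com -> 10.0.0.7 (expiry=18+3=21). clock=18
Op 7: tick 4 -> clock=22. purged={f.com}
Op 8: insert a.com -> 10.0.0.4 (expiry=22+4=26). clock=22
Op 9: insert f.com -> 10.0.0.7 (expiry=22+4=26). clock=22
Op 10: tick 13 -> clock=35. purged={a.com,f.com}
Op 11: insert d.com -> 10.0.0.5 (expiry=35+2=37). clock=35
Op 12: insert f.com -> 10.0.0.4 (expiry=35+4=39). clock=35
Final cache (unexpired): {d.com,f.com} -> size=2

Answer: 2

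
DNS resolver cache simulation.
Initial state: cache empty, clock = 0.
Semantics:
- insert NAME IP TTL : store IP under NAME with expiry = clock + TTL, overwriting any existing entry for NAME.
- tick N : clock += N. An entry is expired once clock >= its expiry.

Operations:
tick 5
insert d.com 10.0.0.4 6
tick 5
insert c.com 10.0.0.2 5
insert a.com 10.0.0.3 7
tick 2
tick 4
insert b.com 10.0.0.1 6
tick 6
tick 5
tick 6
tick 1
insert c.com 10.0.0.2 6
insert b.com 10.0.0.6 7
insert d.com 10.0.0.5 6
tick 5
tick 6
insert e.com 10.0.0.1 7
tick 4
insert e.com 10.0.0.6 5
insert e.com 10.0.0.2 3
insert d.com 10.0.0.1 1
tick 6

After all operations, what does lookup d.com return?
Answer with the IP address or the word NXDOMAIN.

Op 1: tick 5 -> clock=5.
Op 2: insert d.com -> 10.0.0.4 (expiry=5+6=11). clock=5
Op 3: tick 5 -> clock=10.
Op 4: insert c.com -> 10.0.0.2 (expiry=10+5=15). clock=10
Op 5: insert a.com -> 10.0.0.3 (expiry=10+7=17). clock=10
Op 6: tick 2 -> clock=12. purged={d.com}
Op 7: tick 4 -> clock=16. purged={c.com}
Op 8: insert b.com -> 10.0.0.1 (expiry=16+6=22). clock=16
Op 9: tick 6 -> clock=22. purged={a.com,b.com}
Op 10: tick 5 -> clock=27.
Op 11: tick 6 -> clock=33.
Op 12: tick 1 -> clock=34.
Op 13: insert c.com -> 10.0.0.2 (expiry=34+6=40). clock=34
Op 14: insert b.com -> 10.0.0.6 (expiry=34+7=41). clock=34
Op 15: insert d.com -> 10.0.0.5 (expiry=34+6=40). clock=34
Op 16: tick 5 -> clock=39.
Op 17: tick 6 -> clock=45. purged={b.com,c.com,d.com}
Op 18: insert e.com -> 10.0.0.1 (expiry=45+7=52). clock=45
Op 19: tick 4 -> clock=49.
Op 20: insert e.com -> 10.0.0.6 (expiry=49+5=54). clock=49
Op 21: insert e.com -> 10.0.0.2 (expiry=49+3=52). clock=49
Op 22: insert d.com -> 10.0.0.1 (expiry=49+1=50). clock=49
Op 23: tick 6 -> clock=55. purged={d.com,e.com}
lookup d.com: not in cache (expired or never inserted)

Answer: NXDOMAIN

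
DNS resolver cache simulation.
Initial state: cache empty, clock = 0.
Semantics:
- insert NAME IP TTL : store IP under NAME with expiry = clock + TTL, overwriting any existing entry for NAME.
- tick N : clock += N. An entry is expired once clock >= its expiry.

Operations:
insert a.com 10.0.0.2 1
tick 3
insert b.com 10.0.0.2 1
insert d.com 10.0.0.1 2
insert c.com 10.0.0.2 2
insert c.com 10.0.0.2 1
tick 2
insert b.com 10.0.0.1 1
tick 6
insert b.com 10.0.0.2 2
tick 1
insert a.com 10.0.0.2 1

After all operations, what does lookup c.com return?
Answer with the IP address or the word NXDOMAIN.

Answer: NXDOMAIN

Derivation:
Op 1: insert a.com -> 10.0.0.2 (expiry=0+1=1). clock=0
Op 2: tick 3 -> clock=3. purged={a.com}
Op 3: insert b.com -> 10.0.0.2 (expiry=3+1=4). clock=3
Op 4: insert d.com -> 10.0.0.1 (expiry=3+2=5). clock=3
Op 5: insert c.com -> 10.0.0.2 (expiry=3+2=5). clock=3
Op 6: insert c.com -> 10.0.0.2 (expiry=3+1=4). clock=3
Op 7: tick 2 -> clock=5. purged={b.com,c.com,d.com}
Op 8: insert b.com -> 10.0.0.1 (expiry=5+1=6). clock=5
Op 9: tick 6 -> clock=11. purged={b.com}
Op 10: insert b.com -> 10.0.0.2 (expiry=11+2=13). clock=11
Op 11: tick 1 -> clock=12.
Op 12: insert a.com -> 10.0.0.2 (expiry=12+1=13). clock=12
lookup c.com: not in cache (expired or never inserted)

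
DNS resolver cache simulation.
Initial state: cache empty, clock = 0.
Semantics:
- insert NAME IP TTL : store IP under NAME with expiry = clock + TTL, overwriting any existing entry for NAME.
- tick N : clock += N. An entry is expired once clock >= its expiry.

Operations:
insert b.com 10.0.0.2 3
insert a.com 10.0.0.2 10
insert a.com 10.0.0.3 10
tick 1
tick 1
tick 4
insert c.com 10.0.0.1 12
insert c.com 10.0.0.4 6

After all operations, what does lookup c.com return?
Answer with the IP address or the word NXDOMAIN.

Answer: 10.0.0.4

Derivation:
Op 1: insert b.com -> 10.0.0.2 (expiry=0+3=3). clock=0
Op 2: insert a.com -> 10.0.0.2 (expiry=0+10=10). clock=0
Op 3: insert a.com -> 10.0.0.3 (expiry=0+10=10). clock=0
Op 4: tick 1 -> clock=1.
Op 5: tick 1 -> clock=2.
Op 6: tick 4 -> clock=6. purged={b.com}
Op 7: insert c.com -> 10.0.0.1 (expiry=6+12=18). clock=6
Op 8: insert c.com -> 10.0.0.4 (expiry=6+6=12). clock=6
lookup c.com: present, ip=10.0.0.4 expiry=12 > clock=6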